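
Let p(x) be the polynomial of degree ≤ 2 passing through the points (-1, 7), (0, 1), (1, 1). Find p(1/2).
1/4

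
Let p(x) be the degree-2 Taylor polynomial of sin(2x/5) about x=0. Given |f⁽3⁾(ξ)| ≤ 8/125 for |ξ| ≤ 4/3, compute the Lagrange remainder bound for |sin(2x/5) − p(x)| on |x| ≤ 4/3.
256/10125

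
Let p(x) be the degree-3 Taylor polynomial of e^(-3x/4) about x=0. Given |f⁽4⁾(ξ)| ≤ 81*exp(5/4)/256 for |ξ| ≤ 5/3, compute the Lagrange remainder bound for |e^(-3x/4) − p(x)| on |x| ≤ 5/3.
625*exp(5/4)/6144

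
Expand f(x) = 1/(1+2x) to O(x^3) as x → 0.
1 - 2*x + 4*x**2 + O(x**3)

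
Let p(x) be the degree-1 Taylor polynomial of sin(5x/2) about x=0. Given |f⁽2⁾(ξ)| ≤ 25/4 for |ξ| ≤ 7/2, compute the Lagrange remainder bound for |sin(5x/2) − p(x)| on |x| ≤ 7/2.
1225/32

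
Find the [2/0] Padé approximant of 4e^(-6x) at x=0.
72*x**2 - 24*x + 4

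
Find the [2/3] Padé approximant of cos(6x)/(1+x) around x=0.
(1 - 15*x**2)/(3*x**3 + 3*x**2 + x + 1)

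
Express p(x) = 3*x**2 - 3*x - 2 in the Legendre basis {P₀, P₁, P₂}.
-P₀ + (-3)P₁ + (2)P₂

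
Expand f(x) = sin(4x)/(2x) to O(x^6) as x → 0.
2 - 16*x**2/3 + 64*x**4/15 + O(x**6)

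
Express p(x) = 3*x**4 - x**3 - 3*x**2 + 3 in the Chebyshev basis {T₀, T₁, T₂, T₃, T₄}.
(21/8)T₀ + (-3/4)T₁ + (-1/4)T₃ + (3/8)T₄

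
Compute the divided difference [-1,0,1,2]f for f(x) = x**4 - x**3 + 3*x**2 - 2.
1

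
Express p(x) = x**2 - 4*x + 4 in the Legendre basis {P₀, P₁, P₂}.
(13/3)P₀ + (-4)P₁ + (2/3)P₂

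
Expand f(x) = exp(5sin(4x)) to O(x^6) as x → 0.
1 + 20*x + 200*x**2 + 1280*x**3 + 5600*x**4 + 48128*x**5/3 + O(x**6)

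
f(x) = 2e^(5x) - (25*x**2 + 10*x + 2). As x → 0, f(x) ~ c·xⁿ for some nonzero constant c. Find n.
3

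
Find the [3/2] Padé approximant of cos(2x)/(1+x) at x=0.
(4*x**3/3 - 4*x**2/3 - x + 1)/(1 - x**2/3)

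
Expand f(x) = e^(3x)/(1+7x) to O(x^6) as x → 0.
1 - 4*x + 65*x**2/2 - 223*x**3 + 12515*x**4/8 - 54743*x**5/5 + O(x**6)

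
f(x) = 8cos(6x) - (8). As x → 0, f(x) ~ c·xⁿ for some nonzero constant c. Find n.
2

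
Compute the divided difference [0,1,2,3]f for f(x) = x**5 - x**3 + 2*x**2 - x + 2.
24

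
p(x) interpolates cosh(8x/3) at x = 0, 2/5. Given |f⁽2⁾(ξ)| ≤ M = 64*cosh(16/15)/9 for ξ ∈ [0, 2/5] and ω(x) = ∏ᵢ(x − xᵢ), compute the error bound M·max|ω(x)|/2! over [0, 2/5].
32*cosh(16/15)/225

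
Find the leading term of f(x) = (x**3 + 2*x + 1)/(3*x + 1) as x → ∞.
x**2/3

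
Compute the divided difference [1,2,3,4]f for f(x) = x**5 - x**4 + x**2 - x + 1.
55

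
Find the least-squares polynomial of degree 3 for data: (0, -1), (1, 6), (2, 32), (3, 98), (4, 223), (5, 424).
-6/7 + (55/21)x + (9/14)x² + (19/6)x³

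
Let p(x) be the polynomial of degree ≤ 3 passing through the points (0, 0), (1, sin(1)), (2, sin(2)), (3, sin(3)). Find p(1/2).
-5*sin(2)/16 + sin(3)/16 + 15*sin(1)/16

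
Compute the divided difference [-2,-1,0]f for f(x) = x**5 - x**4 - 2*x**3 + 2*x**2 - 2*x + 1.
-14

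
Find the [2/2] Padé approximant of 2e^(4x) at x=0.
(8*x**2/3 + 4*x + 2)/(4*x**2/3 - 2*x + 1)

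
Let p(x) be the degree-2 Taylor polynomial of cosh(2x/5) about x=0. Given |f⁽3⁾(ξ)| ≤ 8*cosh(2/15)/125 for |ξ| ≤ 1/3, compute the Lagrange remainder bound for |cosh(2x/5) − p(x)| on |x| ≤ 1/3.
4*cosh(2/15)/10125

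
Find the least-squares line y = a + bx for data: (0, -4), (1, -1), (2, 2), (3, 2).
a = -17/5, b = 21/10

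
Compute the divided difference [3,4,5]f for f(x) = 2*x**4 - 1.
194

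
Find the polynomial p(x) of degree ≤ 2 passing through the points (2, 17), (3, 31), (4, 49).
2*x**2 + 4*x + 1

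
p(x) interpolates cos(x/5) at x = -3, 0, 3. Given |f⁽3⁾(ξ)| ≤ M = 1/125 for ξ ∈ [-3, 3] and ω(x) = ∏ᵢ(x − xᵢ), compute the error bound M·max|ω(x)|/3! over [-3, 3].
sqrt(3)/125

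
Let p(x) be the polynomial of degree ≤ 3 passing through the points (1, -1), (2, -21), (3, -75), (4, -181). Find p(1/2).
15/8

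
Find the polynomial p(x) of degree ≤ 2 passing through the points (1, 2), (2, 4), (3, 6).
2*x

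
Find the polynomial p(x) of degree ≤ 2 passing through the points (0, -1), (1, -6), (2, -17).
-3*x**2 - 2*x - 1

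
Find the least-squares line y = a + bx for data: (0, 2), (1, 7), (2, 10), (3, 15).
a = 11/5, b = 21/5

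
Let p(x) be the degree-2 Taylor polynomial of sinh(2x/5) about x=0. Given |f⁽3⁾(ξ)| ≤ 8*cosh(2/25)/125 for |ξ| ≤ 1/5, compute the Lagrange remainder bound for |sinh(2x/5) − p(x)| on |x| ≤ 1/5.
4*cosh(2/25)/46875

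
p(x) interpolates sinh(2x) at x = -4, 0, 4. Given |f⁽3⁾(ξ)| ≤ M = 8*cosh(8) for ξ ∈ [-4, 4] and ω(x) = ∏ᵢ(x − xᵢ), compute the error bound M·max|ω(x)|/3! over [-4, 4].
512*sqrt(3)*cosh(8)/27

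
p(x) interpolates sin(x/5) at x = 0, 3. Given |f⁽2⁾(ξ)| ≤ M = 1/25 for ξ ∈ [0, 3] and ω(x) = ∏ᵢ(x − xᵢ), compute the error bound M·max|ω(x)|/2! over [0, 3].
9/200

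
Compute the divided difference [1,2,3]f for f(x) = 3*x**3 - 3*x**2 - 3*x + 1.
15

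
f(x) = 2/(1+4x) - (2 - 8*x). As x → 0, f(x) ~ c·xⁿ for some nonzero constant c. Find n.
2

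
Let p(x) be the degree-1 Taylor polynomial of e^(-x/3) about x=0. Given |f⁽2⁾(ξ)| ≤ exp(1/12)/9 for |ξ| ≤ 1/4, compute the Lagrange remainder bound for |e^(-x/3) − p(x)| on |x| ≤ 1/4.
exp(1/12)/288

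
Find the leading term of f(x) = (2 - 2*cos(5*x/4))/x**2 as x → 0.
25/16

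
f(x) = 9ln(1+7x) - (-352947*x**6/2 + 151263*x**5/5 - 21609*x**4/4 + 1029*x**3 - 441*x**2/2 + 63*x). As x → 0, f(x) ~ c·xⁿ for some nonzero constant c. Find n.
7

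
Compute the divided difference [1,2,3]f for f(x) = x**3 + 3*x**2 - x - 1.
9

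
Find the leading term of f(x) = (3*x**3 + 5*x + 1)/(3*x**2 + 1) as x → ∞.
x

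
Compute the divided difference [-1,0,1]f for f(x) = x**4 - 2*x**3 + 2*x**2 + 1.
3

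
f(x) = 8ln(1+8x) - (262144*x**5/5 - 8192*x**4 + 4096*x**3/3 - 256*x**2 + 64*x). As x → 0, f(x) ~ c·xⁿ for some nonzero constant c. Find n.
6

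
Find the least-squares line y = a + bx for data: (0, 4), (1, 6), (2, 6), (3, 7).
a = 22/5, b = 9/10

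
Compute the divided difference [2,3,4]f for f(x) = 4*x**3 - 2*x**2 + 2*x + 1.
34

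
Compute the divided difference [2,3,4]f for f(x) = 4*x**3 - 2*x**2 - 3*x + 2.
34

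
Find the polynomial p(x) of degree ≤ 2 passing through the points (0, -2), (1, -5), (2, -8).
-3*x - 2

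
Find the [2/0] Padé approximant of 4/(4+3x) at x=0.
9*x**2/16 - 3*x/4 + 1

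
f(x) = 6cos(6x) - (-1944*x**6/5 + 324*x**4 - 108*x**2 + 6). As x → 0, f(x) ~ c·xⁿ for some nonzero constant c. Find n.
8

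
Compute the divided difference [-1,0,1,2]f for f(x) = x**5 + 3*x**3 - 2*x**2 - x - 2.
8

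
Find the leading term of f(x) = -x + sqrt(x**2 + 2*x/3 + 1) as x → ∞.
1/3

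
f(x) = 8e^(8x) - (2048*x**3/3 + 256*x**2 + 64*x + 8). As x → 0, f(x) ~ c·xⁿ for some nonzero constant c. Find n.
4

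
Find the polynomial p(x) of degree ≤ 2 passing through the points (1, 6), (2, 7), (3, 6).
-x**2 + 4*x + 3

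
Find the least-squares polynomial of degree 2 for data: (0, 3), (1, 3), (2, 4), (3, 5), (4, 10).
113/35 + (-44/35)x + (5/7)x²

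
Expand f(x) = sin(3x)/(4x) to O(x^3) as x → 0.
3/4 - 9*x**2/8 + O(x**3)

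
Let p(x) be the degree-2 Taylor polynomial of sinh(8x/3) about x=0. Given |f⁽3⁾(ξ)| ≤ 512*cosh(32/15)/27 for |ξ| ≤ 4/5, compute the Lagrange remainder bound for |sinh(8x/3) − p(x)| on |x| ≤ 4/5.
16384*cosh(32/15)/10125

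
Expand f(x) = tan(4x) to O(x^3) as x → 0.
4*x + O(x**3)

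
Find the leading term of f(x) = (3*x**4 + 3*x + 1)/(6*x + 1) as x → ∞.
x**3/2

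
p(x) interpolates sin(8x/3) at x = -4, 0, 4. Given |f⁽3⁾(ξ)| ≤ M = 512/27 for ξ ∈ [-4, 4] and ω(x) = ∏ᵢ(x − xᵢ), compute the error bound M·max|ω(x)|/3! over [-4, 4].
32768*sqrt(3)/729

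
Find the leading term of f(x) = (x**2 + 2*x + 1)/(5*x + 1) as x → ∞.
x/5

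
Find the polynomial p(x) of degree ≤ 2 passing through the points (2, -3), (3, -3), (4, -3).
-3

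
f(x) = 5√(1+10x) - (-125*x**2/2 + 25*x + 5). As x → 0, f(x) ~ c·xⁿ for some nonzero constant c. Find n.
3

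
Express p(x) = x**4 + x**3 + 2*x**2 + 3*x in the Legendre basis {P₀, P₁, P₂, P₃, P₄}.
(13/15)P₀ + (18/5)P₁ + (40/21)P₂ + (2/5)P₃ + (8/35)P₄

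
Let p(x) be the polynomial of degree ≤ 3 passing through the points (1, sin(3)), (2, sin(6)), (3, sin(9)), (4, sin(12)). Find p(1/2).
-5*sin(12)/16 + 35*sin(3)/16 + 21*sin(9)/16 - 35*sin(6)/16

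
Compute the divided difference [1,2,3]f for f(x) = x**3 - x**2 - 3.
5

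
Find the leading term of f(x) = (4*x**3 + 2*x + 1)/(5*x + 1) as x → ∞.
4*x**2/5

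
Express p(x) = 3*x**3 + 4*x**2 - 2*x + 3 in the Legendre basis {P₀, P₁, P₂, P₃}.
(13/3)P₀ + (-1/5)P₁ + (8/3)P₂ + (6/5)P₃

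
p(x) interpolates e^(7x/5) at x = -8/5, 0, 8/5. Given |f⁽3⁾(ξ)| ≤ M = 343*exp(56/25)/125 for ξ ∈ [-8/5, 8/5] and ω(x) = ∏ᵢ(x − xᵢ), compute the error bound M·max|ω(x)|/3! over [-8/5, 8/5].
175616*sqrt(3)*exp(56/25)/421875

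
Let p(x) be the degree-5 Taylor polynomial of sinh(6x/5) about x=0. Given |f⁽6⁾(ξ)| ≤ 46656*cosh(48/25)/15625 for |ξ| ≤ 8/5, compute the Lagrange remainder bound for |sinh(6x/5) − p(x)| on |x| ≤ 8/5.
84934656*cosh(48/25)/1220703125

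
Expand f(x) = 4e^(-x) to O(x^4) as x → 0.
4 - 4*x + 2*x**2 - 2*x**3/3 + O(x**4)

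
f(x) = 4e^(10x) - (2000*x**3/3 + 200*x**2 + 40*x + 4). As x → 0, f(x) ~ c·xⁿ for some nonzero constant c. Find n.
4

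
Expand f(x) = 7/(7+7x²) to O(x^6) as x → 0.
1 - x**2 + x**4 + O(x**6)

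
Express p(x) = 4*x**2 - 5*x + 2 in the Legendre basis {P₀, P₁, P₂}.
(10/3)P₀ + (-5)P₁ + (8/3)P₂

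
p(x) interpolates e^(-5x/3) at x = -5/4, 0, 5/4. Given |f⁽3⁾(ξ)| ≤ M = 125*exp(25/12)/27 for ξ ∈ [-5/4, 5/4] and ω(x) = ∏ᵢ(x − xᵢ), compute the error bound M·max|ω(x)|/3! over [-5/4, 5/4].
15625*sqrt(3)*exp(25/12)/46656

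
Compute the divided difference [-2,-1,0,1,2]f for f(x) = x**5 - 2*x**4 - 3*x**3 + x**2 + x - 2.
-2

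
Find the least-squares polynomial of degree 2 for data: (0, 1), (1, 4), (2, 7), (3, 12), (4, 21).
7/5 + (4/5)x + x²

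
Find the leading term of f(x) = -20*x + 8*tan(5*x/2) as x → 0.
125*x**3/3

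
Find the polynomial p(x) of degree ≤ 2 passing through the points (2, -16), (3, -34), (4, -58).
-3*x**2 - 3*x + 2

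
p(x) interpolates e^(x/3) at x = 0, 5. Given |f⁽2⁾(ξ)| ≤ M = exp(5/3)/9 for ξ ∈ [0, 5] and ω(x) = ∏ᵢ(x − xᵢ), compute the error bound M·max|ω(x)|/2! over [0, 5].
25*exp(5/3)/72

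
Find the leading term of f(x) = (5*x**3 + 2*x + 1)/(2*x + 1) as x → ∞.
5*x**2/2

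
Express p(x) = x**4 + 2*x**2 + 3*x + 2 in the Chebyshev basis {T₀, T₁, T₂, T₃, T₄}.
(27/8)T₀ + (3)T₁ + (3/2)T₂ + (1/8)T₄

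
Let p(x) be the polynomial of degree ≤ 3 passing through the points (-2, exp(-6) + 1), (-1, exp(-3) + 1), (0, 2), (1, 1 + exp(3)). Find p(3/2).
(-5 + 21*exp(3) + (-19 + 35*exp(3))*exp(6))*exp(-6)/16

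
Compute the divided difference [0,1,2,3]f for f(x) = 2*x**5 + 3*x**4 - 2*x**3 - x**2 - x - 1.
66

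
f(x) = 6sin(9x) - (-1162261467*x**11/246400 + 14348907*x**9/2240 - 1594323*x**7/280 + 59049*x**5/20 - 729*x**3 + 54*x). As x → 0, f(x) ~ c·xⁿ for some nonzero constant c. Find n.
13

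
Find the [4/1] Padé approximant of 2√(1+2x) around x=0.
(3*x**4/20 - 2*x**3/5 + 9*x**2/5 + 24*x/5 + 2)/(7*x/5 + 1)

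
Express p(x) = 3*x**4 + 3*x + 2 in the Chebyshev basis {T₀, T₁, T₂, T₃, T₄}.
(25/8)T₀ + (3)T₁ + (3/2)T₂ + (3/8)T₄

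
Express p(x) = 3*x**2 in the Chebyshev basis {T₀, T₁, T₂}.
(3/2)T₀ + (3/2)T₂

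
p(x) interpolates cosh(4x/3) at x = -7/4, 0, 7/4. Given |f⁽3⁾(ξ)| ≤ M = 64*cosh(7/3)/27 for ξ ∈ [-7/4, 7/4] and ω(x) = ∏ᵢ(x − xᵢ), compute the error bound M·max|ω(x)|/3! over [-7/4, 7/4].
343*sqrt(3)*cosh(7/3)/729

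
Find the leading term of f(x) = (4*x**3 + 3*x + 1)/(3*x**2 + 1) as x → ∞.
4*x/3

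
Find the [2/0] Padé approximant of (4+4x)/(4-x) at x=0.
5*x**2/16 + 5*x/4 + 1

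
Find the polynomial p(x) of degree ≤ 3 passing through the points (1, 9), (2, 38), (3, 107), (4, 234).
3*x**3 + 2*x**2 + 2*x + 2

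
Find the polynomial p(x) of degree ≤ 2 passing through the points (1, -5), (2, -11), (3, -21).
-2*x**2 - 3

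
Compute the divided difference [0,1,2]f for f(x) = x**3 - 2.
3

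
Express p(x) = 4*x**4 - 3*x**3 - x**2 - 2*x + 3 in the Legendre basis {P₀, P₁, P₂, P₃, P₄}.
(52/15)P₀ + (-19/5)P₁ + (34/21)P₂ + (-6/5)P₃ + (32/35)P₄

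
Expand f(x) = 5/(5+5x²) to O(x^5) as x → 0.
1 - x**2 + x**4 + O(x**5)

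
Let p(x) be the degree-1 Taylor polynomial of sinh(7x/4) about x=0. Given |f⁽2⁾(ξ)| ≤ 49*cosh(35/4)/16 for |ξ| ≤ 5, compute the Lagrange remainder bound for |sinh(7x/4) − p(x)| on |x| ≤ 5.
1225*cosh(35/4)/32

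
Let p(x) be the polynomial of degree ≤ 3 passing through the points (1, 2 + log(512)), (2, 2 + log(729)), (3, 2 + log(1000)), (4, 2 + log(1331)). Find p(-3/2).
2 + log(1361129467683753853853498429727072845824000000000000000000000000000000000000000000000000000000000000000000000000*11**(5/16)*2**(1/8)*3**(3/8)*5**(3/16)/37360018363125874687336799571224583328577424847254650052876131685665762542213510996614776485414866614816275929)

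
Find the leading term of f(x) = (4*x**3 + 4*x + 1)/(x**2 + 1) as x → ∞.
4*x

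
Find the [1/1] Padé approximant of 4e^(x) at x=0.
(2*x + 4)/(1 - x/2)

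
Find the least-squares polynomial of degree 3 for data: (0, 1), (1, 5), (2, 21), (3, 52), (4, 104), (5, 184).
107/126 + (877/756)x + (643/252)x² + (49/54)x³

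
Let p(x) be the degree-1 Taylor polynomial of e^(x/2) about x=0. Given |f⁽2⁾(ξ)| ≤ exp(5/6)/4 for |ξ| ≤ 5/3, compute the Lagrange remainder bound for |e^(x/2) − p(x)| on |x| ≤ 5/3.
25*exp(5/6)/72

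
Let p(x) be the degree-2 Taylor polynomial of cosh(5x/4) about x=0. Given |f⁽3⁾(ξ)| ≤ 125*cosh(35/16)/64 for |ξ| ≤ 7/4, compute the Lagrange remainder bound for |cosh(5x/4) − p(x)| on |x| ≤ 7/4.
42875*cosh(35/16)/24576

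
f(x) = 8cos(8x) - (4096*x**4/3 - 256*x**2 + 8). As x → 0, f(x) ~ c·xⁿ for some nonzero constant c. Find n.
6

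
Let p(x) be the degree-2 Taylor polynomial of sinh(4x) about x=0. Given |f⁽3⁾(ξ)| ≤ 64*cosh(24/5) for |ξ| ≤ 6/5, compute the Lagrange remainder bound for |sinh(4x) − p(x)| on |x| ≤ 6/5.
2304*cosh(24/5)/125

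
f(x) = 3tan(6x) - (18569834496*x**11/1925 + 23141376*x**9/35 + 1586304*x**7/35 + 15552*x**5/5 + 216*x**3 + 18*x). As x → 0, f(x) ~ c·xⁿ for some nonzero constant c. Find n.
13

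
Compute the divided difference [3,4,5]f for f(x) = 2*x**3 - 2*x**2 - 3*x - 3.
22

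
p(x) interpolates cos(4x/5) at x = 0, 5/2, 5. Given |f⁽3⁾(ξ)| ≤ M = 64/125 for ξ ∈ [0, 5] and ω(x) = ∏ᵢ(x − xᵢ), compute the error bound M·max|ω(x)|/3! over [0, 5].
8*sqrt(3)/27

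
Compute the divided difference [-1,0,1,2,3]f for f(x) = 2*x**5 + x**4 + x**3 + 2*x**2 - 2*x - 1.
11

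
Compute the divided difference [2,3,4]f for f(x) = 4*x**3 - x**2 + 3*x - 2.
35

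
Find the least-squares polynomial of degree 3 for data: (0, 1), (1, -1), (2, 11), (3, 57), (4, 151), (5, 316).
20/21 + (-190/63)x + (-163/84)x² + (109/36)x³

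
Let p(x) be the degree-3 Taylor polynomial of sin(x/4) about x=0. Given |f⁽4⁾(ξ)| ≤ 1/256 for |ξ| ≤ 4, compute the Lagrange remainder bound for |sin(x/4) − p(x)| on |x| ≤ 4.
1/24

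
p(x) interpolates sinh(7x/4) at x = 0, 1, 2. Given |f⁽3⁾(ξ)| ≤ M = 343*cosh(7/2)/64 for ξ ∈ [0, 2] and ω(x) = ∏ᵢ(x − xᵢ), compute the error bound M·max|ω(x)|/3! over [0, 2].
343*sqrt(3)*cosh(7/2)/1728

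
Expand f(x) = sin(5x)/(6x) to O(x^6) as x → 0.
5/6 - 125*x**2/36 + 625*x**4/144 + O(x**6)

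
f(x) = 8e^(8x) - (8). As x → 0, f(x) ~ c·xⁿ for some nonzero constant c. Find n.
1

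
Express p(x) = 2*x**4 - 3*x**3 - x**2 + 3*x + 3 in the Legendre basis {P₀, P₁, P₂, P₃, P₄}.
(46/15)P₀ + (6/5)P₁ + (10/21)P₂ + (-6/5)P₃ + (16/35)P₄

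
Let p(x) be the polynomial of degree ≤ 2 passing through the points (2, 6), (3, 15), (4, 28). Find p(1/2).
0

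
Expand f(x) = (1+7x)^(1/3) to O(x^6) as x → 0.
1 + 7*x/3 - 49*x**2/9 + 1715*x**3/81 - 24010*x**4/243 + 369754*x**5/729 + O(x**6)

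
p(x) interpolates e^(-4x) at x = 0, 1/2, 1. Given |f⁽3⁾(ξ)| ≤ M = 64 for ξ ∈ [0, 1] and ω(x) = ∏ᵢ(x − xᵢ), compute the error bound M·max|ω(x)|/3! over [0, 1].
8*sqrt(3)/27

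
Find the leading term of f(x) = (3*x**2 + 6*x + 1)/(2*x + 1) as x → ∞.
3*x/2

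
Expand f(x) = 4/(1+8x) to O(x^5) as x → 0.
4 - 32*x + 256*x**2 - 2048*x**3 + 16384*x**4 + O(x**5)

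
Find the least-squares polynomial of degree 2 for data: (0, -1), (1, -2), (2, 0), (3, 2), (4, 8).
-1 + (-9/5)x + x²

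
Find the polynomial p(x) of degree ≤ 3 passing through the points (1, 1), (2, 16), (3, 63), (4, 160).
3*x**3 - 2*x**2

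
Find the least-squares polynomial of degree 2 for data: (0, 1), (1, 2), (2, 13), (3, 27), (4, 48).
19/35 + (-27/70)x + (43/14)x²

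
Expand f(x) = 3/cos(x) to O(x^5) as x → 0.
3 + 3*x**2/2 + 5*x**4/8 + O(x**5)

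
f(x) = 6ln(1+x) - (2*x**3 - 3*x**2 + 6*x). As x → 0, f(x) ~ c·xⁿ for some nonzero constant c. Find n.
4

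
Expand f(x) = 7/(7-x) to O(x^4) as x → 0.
1 + x/7 + x**2/49 + x**3/343 + O(x**4)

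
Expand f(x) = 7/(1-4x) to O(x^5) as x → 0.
7 + 28*x + 112*x**2 + 448*x**3 + 1792*x**4 + O(x**5)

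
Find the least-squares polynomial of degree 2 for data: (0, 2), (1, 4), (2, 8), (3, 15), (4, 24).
71/35 + (9/14)x + (17/14)x²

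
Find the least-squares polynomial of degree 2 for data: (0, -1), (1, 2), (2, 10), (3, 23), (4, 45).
-23/35 + (-69/70)x + (43/14)x²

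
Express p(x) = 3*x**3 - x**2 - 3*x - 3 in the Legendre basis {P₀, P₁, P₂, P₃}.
(-10/3)P₀ + (-6/5)P₁ + (-2/3)P₂ + (6/5)P₃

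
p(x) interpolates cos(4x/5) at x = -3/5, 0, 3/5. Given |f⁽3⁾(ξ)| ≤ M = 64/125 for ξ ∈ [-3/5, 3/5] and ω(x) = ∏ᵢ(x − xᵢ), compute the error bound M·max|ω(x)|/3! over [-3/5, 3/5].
64*sqrt(3)/15625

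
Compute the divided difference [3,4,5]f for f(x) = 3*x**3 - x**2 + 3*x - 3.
35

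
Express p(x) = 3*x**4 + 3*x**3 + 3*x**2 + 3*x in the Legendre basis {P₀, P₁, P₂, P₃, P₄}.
(8/5)P₀ + (24/5)P₁ + (26/7)P₂ + (6/5)P₃ + (24/35)P₄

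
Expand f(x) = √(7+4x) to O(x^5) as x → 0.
sqrt(7) + 2*sqrt(7)*x/7 - 2*sqrt(7)*x**2/49 + 4*sqrt(7)*x**3/343 - 10*sqrt(7)*x**4/2401 + O(x**5)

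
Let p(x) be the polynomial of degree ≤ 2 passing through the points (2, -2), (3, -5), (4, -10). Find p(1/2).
-5/4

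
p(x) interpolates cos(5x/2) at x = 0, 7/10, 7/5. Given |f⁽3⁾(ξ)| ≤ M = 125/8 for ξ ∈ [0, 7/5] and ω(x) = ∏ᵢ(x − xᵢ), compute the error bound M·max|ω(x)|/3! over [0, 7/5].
343*sqrt(3)/1728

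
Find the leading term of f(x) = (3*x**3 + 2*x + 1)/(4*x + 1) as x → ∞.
3*x**2/4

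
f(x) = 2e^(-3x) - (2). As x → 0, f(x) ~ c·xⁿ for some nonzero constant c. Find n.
1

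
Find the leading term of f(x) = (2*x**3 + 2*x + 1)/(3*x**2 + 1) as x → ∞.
2*x/3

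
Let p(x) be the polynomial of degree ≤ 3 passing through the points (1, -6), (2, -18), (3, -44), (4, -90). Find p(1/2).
-27/8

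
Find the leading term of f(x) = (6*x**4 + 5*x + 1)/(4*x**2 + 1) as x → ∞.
3*x**2/2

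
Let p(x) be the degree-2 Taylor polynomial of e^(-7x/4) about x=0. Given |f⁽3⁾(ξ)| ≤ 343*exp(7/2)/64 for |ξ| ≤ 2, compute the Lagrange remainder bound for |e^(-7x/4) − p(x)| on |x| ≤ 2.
343*exp(7/2)/48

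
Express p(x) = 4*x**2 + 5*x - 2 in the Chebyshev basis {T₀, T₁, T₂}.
(5)T₁ + (2)T₂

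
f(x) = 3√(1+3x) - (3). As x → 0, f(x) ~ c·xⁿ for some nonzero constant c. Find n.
1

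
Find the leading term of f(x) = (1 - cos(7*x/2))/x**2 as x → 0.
49/8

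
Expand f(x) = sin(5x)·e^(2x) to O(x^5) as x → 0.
5*x + 10*x**2 - 65*x**3/6 - 35*x**4 + O(x**5)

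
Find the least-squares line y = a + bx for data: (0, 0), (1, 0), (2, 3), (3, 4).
a = -1/2, b = 3/2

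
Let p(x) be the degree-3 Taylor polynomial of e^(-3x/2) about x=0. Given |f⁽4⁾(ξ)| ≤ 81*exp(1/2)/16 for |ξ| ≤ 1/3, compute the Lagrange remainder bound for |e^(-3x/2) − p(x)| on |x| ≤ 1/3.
exp(1/2)/384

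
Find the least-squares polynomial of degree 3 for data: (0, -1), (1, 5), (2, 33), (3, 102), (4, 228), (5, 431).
-127/126 + (625/756)x + (136/63)x² + (323/108)x³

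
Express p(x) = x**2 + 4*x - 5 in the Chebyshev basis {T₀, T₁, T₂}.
(-9/2)T₀ + (4)T₁ + (1/2)T₂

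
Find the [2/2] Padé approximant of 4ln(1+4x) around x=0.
16*x*(2*x + 1)/(8*x**2/3 + 4*x + 1)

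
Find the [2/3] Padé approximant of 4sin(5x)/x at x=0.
(20 - 175*x**2/3)/(5*x**2/4 + 1)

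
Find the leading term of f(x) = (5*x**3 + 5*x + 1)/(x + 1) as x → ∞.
5*x**2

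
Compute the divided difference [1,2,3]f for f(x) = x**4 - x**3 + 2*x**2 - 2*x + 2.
21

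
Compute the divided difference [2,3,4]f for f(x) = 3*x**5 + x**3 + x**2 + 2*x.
865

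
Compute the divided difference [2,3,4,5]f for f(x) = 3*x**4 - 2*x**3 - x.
40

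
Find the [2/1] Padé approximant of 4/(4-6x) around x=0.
1/(1 - 3*x/2)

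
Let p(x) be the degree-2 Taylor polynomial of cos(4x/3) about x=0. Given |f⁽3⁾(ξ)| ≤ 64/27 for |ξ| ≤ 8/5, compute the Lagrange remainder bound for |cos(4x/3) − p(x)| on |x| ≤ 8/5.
16384/10125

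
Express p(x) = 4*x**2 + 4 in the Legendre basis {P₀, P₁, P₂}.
(16/3)P₀ + (8/3)P₂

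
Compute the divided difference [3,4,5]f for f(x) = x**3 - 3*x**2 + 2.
9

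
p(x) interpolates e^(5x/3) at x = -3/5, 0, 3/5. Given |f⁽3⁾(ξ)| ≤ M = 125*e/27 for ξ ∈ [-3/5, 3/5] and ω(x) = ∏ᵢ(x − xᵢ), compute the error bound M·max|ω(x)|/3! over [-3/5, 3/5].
sqrt(3)*e/27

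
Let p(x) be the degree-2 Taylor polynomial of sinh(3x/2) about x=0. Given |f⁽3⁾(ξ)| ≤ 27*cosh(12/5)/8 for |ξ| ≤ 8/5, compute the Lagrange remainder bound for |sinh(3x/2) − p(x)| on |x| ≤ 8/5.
288*cosh(12/5)/125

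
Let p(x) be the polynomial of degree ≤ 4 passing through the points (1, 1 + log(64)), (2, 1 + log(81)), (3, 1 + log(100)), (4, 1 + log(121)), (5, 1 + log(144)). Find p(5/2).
1 + log(30*11**(11/16)*2**(17/64)*3**(59/64)*5**(13/32)/11)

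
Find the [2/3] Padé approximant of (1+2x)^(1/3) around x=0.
(14*x**2/9 + 8*x/3 + 1)/(-4*x**3/81 + 2*x**2/3 + 2*x + 1)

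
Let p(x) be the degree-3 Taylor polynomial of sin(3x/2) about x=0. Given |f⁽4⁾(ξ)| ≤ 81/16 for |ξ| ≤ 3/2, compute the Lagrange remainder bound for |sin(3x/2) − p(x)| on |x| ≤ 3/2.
2187/2048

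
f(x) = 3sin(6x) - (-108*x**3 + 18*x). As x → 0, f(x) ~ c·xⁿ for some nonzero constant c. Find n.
5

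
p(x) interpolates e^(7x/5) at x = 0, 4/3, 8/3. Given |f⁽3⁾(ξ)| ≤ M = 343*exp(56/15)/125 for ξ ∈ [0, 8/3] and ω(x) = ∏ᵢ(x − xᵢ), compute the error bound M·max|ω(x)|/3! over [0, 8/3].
21952*sqrt(3)*exp(56/15)/91125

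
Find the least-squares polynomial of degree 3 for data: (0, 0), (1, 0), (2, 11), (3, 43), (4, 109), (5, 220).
-1/18 + (-755/756)x + (-85/126)x² + (209/108)x³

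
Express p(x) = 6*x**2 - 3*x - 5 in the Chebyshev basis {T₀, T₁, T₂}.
(-2)T₀ + (-3)T₁ + (3)T₂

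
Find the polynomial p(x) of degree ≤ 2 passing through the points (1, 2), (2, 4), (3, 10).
2*x**2 - 4*x + 4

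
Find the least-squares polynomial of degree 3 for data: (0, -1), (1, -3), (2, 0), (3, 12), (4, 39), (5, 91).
-76/63 + (-118/189)x + (-209/126)x² + (59/54)x³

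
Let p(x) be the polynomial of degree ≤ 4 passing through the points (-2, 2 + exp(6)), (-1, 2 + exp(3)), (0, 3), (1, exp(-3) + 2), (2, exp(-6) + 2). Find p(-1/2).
((-5*exp(6) + 346 + 60*exp(3))*exp(6) - 20*exp(3) + 3)*exp(-6)/128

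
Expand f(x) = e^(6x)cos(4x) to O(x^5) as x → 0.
1 + 6*x + 10*x**2 - 12*x**3 - 238*x**4/3 + O(x**5)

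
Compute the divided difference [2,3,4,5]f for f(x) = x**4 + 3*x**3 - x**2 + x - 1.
17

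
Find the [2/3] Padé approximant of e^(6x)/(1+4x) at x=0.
(123*x**2/35 + 108*x/35 + 1)/(366*x**3/35 - 303*x**2/35 + 38*x/35 + 1)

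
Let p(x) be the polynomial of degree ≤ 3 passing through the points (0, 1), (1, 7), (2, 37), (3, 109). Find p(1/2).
17/8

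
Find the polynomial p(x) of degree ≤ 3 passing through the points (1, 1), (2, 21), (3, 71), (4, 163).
2*x**3 + 3*x**2 - 3*x - 1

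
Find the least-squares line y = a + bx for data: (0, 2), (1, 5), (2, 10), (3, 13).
a = 9/5, b = 19/5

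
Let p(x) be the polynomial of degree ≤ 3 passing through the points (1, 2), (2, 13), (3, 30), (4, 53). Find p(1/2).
-5/4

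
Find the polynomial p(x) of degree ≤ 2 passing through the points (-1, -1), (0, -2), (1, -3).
-x - 2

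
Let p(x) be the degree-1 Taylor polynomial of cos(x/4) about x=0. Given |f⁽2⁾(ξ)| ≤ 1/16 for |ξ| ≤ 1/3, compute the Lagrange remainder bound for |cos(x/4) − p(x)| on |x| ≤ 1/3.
1/288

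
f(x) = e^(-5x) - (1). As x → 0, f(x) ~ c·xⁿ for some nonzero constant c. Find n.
1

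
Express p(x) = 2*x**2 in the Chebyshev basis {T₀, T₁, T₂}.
T₀ + T₂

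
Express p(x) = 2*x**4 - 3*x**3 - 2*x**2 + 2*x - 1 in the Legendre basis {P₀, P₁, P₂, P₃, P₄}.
(-19/15)P₀ + (1/5)P₁ + (-4/21)P₂ + (-6/5)P₃ + (16/35)P₄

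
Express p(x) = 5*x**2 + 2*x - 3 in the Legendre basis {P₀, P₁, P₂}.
(-4/3)P₀ + (2)P₁ + (10/3)P₂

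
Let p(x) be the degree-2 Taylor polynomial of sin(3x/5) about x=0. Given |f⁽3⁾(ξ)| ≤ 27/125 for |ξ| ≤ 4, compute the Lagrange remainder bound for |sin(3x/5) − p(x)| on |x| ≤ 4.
288/125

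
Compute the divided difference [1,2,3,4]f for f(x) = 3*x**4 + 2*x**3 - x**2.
32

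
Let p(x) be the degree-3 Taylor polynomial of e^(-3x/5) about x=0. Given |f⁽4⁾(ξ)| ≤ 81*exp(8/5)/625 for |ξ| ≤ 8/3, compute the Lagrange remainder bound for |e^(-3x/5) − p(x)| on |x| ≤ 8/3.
512*exp(8/5)/1875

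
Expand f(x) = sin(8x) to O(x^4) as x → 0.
8*x - 256*x**3/3 + O(x**4)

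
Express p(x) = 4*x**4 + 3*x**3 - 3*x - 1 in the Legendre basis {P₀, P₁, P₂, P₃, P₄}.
(-1/5)P₀ + (-6/5)P₁ + (16/7)P₂ + (6/5)P₃ + (32/35)P₄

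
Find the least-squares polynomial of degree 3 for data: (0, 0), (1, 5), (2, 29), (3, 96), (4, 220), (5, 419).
17/63 + (-241/189)x + (265/126)x² + (161/54)x³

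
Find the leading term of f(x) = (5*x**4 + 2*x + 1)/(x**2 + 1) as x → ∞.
5*x**2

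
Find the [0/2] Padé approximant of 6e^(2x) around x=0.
6/(2*x**2 - 2*x + 1)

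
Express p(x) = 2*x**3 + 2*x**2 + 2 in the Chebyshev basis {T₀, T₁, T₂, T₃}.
(3)T₀ + (3/2)T₁ + T₂ + (1/2)T₃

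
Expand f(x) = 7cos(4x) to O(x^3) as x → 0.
7 - 56*x**2 + O(x**3)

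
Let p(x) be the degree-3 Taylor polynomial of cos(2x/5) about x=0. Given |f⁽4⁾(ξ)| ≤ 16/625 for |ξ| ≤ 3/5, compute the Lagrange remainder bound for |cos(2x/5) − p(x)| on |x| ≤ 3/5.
54/390625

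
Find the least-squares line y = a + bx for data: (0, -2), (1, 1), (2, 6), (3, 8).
a = -2, b = 7/2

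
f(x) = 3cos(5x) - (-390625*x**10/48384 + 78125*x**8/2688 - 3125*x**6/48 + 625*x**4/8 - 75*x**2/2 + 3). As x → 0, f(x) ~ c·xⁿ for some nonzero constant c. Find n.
12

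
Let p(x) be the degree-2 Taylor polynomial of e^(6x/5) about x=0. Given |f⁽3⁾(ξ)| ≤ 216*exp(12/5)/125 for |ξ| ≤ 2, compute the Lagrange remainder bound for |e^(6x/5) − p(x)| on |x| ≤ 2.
288*exp(12/5)/125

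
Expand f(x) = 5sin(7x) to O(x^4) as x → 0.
35*x - 1715*x**3/6 + O(x**4)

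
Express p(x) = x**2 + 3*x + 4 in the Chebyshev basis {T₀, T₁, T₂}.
(9/2)T₀ + (3)T₁ + (1/2)T₂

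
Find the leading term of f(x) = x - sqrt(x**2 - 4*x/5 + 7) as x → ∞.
2/5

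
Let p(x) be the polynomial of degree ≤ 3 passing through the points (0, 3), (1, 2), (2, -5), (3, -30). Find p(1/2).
5/2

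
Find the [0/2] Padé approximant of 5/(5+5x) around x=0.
1/(x + 1)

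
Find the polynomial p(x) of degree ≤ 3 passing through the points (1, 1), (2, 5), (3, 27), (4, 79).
2*x**3 - 3*x**2 - x + 3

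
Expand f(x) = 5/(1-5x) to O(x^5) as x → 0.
5 + 25*x + 125*x**2 + 625*x**3 + 3125*x**4 + O(x**5)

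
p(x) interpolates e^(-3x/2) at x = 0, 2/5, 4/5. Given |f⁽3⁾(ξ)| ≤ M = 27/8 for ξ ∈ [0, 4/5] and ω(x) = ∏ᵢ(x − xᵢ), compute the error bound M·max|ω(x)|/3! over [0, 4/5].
sqrt(3)/125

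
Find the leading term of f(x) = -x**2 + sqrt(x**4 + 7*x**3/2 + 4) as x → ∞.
7*x/4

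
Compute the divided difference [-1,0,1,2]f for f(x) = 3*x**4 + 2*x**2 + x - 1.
6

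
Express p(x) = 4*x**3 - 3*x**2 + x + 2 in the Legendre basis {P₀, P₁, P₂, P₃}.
P₀ + (17/5)P₁ + (-2)P₂ + (8/5)P₃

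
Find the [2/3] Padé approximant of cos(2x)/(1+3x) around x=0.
(1 - 5*x**2/3)/(x**3 + x**2/3 + 3*x + 1)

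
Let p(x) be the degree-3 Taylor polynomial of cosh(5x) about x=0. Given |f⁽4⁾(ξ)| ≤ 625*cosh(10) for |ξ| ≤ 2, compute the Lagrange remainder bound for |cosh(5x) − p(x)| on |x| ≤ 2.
1250*cosh(10)/3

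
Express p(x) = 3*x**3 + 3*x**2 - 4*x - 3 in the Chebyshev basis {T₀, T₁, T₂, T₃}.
(-3/2)T₀ + (-7/4)T₁ + (3/2)T₂ + (3/4)T₃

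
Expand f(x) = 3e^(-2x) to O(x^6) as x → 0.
3 - 6*x + 6*x**2 - 4*x**3 + 2*x**4 - 4*x**5/5 + O(x**6)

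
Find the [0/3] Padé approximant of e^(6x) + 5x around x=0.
1/(-971*x**3 + 103*x**2 - 11*x + 1)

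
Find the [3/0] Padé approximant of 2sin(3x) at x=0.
-9*x**3 + 6*x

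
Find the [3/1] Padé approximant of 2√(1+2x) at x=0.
(-x**3/4 + 3*x**2/2 + 9*x/2 + 2)/(5*x/4 + 1)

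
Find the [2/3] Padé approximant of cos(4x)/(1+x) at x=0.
(1 - 20*x**2/3)/(4*x**3/3 + 4*x**2/3 + x + 1)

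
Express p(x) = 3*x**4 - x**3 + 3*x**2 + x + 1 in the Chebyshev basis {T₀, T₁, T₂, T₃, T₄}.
(29/8)T₀ + (1/4)T₁ + (3)T₂ + (-1/4)T₃ + (3/8)T₄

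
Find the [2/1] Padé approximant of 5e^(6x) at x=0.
(30*x**2 + 20*x + 5)/(1 - 2*x)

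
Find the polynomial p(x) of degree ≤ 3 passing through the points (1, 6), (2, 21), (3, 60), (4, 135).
2*x**3 + x + 3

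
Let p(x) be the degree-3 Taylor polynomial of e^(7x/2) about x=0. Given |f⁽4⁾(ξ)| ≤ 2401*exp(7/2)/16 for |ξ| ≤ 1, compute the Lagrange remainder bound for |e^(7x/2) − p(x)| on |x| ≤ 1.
2401*exp(7/2)/384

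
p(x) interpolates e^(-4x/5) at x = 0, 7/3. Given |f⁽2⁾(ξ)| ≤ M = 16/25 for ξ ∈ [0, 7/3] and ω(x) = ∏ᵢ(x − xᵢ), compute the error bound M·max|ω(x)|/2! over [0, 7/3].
98/225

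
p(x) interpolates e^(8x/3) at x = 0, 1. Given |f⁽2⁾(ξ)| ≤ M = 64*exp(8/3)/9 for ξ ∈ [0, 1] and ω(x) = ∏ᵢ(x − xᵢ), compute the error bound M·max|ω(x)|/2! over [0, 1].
8*exp(8/3)/9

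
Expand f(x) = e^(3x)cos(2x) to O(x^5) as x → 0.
1 + 3*x + 5*x**2/2 - 3*x**3/2 - 119*x**4/24 + O(x**5)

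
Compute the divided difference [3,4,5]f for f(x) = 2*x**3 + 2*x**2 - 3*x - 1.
26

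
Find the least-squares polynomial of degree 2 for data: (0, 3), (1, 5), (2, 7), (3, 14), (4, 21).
22/7 + (3/14)x + (15/14)x²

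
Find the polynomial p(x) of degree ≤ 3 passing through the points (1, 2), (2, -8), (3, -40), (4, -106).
-2*x**3 + x**2 + x + 2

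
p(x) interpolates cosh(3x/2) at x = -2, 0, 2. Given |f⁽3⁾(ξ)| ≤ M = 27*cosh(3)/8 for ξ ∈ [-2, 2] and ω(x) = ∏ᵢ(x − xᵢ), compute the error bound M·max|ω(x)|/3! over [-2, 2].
sqrt(3)*cosh(3)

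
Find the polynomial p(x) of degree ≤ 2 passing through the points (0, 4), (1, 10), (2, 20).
2*x**2 + 4*x + 4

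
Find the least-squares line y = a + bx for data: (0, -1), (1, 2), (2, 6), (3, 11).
a = -3/2, b = 4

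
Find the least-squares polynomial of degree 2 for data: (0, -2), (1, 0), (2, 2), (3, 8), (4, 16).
-12/7 + (-6/35)x + (8/7)x²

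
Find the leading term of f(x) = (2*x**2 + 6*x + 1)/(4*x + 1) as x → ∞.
x/2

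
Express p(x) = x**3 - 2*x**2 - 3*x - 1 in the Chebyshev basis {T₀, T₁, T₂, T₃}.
(-2)T₀ + (-9/4)T₁ - T₂ + (1/4)T₃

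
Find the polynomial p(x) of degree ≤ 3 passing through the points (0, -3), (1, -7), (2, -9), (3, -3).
x**3 - 2*x**2 - 3*x - 3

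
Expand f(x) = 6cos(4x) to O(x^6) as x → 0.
6 - 48*x**2 + 64*x**4 + O(x**6)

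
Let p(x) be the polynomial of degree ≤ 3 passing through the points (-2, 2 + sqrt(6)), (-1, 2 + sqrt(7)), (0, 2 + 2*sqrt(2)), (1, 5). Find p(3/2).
-35*sqrt(2)/8 - 5*sqrt(6)/16 + 21*sqrt(7)/16 + 137/16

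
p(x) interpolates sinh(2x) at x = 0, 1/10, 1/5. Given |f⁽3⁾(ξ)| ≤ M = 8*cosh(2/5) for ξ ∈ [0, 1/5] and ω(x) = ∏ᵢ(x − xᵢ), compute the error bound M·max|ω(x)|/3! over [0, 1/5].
sqrt(3)*cosh(2/5)/3375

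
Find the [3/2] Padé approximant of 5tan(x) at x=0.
x*(15 - x**2)/(3*(1 - 2*x**2/5))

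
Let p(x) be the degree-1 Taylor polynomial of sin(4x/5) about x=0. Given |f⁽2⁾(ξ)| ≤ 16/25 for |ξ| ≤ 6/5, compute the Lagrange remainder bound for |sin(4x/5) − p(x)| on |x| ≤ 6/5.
288/625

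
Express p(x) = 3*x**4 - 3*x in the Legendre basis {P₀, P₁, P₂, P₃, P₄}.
(3/5)P₀ + (-3)P₁ + (12/7)P₂ + (24/35)P₄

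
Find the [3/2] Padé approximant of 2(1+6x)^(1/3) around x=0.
(112*x**3/15 + 168*x**2/5 + 84*x/5 + 2)/(8*x**2 + 32*x/5 + 1)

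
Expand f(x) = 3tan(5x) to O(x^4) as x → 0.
15*x + 125*x**3 + O(x**4)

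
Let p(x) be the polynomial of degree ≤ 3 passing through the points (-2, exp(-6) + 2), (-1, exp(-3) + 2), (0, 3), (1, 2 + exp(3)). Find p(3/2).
(-5 + 21*exp(3) + (-3 + 35*exp(3))*exp(6))*exp(-6)/16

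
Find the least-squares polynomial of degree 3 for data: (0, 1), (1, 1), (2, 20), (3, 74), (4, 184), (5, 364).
43/42 + (-865/252)x + (41/84)x² + (53/18)x³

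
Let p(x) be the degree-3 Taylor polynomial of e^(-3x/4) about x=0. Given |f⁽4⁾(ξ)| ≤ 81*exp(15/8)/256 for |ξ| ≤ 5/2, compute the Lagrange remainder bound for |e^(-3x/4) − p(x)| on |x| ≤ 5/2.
16875*exp(15/8)/32768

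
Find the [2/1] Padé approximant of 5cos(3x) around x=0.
5 - 45*x**2/2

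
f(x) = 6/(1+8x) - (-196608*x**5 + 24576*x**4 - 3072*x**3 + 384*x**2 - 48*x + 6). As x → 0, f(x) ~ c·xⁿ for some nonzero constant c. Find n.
6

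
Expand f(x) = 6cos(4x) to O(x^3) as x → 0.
6 - 48*x**2 + O(x**3)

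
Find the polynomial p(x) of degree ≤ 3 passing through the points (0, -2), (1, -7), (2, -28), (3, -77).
-2*x**3 - 2*x**2 - x - 2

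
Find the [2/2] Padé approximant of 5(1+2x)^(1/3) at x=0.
(140*x**2/27 + 35*x/3 + 5)/(10*x**2/27 + 5*x/3 + 1)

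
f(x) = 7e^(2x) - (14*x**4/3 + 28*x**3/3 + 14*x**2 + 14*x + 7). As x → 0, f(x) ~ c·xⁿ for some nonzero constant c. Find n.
5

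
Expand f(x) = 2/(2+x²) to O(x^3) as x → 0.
1 - x**2/2 + O(x**3)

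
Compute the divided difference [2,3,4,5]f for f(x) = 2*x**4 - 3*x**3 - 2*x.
25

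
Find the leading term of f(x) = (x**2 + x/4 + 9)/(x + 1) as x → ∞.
x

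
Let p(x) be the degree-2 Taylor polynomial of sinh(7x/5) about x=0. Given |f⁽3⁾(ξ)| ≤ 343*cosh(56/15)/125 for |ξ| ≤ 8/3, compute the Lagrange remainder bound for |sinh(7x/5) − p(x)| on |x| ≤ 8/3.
87808*cosh(56/15)/10125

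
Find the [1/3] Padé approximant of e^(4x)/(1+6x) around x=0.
(10*x/7 + 1)/(304*x**3/21 - 92*x**2/7 + 24*x/7 + 1)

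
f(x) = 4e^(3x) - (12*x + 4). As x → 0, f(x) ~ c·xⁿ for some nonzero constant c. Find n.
2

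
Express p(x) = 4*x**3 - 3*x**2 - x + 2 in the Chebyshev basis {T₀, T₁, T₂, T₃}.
(1/2)T₀ + (2)T₁ + (-3/2)T₂ + T₃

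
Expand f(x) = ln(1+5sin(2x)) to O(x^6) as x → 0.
10*x - 50*x**2 + 980*x**3/3 - 7300*x**4/3 + 58004*x**5/3 + O(x**6)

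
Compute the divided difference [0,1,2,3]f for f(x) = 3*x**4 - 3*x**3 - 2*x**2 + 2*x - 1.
15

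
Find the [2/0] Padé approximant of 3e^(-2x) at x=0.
6*x**2 - 6*x + 3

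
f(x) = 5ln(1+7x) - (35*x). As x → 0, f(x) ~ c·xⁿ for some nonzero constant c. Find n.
2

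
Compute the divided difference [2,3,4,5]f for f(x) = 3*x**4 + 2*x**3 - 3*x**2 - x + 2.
44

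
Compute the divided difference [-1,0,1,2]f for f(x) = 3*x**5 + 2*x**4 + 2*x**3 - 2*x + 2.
21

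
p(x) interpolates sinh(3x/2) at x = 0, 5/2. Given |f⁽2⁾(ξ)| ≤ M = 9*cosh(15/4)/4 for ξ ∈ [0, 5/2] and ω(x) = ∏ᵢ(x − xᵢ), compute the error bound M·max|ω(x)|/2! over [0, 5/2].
225*cosh(15/4)/128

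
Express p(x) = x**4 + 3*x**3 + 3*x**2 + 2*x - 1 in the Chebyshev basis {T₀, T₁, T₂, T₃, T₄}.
(7/8)T₀ + (17/4)T₁ + (2)T₂ + (3/4)T₃ + (1/8)T₄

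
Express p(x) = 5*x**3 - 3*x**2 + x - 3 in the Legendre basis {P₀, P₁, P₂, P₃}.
(-4)P₀ + (4)P₁ + (-2)P₂ + (2)P₃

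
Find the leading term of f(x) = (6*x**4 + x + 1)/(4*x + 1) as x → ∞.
3*x**3/2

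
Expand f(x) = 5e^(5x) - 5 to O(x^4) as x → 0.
25*x + 125*x**2/2 + 625*x**3/6 + O(x**4)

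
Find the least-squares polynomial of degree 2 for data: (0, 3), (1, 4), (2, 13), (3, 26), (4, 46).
14/5 + (-6/5)x + (3)x²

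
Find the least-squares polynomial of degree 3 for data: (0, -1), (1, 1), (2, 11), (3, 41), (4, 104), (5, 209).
-115/126 + (139/108)x + (-193/126)x² + (209/108)x³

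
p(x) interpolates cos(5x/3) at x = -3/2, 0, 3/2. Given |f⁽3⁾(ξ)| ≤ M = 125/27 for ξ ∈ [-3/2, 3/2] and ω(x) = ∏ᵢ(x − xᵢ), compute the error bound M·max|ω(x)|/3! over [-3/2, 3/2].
125*sqrt(3)/216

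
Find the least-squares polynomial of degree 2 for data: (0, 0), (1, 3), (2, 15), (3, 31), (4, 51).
-4/7 + (15/7)x + (19/7)x²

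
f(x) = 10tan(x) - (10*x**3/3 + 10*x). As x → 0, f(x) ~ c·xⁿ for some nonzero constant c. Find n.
5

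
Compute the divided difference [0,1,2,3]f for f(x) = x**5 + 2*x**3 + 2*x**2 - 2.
27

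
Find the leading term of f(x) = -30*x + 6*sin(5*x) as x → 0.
-125*x**3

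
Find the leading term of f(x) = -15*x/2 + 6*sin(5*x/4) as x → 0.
-125*x**3/64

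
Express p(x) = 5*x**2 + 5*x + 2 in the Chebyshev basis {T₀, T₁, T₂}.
(9/2)T₀ + (5)T₁ + (5/2)T₂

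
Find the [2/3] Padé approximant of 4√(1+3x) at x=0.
(63*x**2/4 + 84*x/5 + 4)/(-27*x**3/160 + 81*x**2/80 + 27*x/10 + 1)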